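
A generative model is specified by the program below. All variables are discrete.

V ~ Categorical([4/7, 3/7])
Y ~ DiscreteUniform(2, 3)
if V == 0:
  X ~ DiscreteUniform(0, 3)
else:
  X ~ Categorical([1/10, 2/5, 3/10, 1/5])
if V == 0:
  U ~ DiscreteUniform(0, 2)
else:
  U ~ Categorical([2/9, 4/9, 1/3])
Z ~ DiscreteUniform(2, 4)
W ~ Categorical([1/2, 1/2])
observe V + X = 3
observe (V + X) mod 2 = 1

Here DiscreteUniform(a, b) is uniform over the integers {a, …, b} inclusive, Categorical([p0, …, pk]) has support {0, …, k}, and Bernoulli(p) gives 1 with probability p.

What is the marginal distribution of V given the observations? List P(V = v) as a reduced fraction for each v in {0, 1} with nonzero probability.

Enumerate traces; 72 have nonzero weight after conditioning:
  (V=0, Y=2, X=3, U=0, Z=2, W=0) weight 1/252
  (V=0, Y=2, X=3, U=0, Z=2, W=1) weight 1/252
  (V=0, Y=2, X=3, U=0, Z=3, W=0) weight 1/252
  (V=0, Y=2, X=3, U=0, Z=3, W=1) weight 1/252
  (V=0, Y=2, X=3, U=0, Z=4, W=0) weight 1/252
  (V=0, Y=2, X=3, U=0, Z=4, W=1) weight 1/252
  (V=0, Y=2, X=3, U=1, Z=2, W=0) weight 1/252
  (V=0, Y=2, X=3, U=1, Z=2, W=1) weight 1/252
  (V=1, Y=2, X=2, U=0, Z=2, W=0) weight 1/420
  … 63 more
Group by V:
  weight(V=0) = 1/7
  weight(V=1) = 9/70
Total weight = 1/7 + 9/70 = 19/70
P(V=0 | obs) = 1/7 / 19/70 = 10/19
P(V=1 | obs) = 9/70 / 19/70 = 9/19

P(V=0) = 10/19, P(V=1) = 9/19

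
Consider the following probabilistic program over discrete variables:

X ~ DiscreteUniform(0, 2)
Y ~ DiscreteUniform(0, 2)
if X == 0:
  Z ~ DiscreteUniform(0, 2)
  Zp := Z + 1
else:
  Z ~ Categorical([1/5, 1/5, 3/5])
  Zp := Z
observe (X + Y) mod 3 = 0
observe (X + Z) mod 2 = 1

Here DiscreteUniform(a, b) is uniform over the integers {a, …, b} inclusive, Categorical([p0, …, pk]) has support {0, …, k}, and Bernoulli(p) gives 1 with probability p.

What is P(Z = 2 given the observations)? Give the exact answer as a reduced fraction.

Enumerate traces; 4 have nonzero weight after conditioning:
  (X=0, Y=0, Z=1) weight 1/27
  (X=1, Y=2, Z=0) weight 1/45
  (X=1, Y=2, Z=2) weight 1/15
  (X=2, Y=1, Z=1) weight 1/45
Group by Z:
  weight(Z=0) = 1/45
  weight(Z=1) = 8/135
  weight(Z=2) = 1/15
Total weight = 1/45 + 8/135 + 1/15 = 4/27
P(Z=0 | obs) = 1/45 / 4/27 = 3/20
P(Z=1 | obs) = 8/135 / 4/27 = 2/5
P(Z=2 | obs) = 1/15 / 4/27 = 9/20

P(Z = 2 | obs) = 9/20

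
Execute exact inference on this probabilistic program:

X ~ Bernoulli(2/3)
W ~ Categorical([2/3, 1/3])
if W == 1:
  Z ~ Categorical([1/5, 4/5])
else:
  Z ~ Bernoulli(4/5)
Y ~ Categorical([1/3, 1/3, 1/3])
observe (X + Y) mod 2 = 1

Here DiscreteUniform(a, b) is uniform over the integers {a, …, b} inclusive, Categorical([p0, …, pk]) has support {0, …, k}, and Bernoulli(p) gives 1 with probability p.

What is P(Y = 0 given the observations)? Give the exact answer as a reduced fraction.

Enumerate traces; 12 have nonzero weight after conditioning:
  (X=0, W=0, Z=0, Y=1) weight 2/135
  (X=0, W=0, Z=1, Y=1) weight 8/135
  (X=0, W=1, Z=0, Y=1) weight 1/135
  (X=0, W=1, Z=1, Y=1) weight 4/135
  (X=1, W=0, Z=0, Y=0) weight 4/135
  (X=1, W=0, Z=0, Y=2) weight 4/135
  (X=1, W=0, Z=1, Y=0) weight 16/135
  (X=1, W=0, Z=1, Y=2) weight 16/135
  … 4 more
Group by Y:
  weight(Y=0) = 2/9
  weight(Y=1) = 1/9
  weight(Y=2) = 2/9
Total weight = 2/9 + 1/9 + 2/9 = 5/9
P(Y=0 | obs) = 2/9 / 5/9 = 2/5
P(Y=1 | obs) = 1/9 / 5/9 = 1/5
P(Y=2 | obs) = 2/9 / 5/9 = 2/5

P(Y = 0 | obs) = 2/5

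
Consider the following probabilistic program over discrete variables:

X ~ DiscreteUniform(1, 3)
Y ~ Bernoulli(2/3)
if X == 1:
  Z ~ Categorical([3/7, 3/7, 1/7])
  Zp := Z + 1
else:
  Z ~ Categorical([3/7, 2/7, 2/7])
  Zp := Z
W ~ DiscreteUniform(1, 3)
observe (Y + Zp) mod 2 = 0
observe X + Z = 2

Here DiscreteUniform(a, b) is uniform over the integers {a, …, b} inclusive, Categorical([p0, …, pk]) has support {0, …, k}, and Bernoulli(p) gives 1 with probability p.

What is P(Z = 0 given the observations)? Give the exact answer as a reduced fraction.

P(Z = 0 | obs) = 1/2

Enumerate traces; 6 have nonzero weight after conditioning:
  (X=1, Y=0, Z=1, W=1) weight 1/63
  (X=1, Y=0, Z=1, W=2) weight 1/63
  (X=1, Y=0, Z=1, W=3) weight 1/63
  (X=2, Y=0, Z=0, W=1) weight 1/63
  (X=2, Y=0, Z=0, W=2) weight 1/63
  (X=2, Y=0, Z=0, W=3) weight 1/63
Group by Z:
  weight(Z=0) = 1/21
  weight(Z=1) = 1/21
Total weight = 1/21 + 1/21 = 2/21
P(Z=0 | obs) = 1/21 / 2/21 = 1/2
P(Z=1 | obs) = 1/21 / 2/21 = 1/2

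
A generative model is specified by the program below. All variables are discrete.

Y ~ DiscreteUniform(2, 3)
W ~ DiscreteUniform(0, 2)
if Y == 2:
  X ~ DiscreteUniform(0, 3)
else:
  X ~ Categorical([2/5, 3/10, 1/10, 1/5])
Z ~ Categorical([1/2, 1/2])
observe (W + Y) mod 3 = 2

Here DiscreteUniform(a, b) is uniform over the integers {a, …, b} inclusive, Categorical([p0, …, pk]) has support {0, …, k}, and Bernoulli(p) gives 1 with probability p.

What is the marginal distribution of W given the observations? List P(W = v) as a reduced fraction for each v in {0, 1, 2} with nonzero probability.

Enumerate traces; 16 have nonzero weight after conditioning:
  (Y=2, W=0, X=0, Z=0) weight 1/48
  (Y=2, W=0, X=0, Z=1) weight 1/48
  (Y=2, W=0, X=1, Z=0) weight 1/48
  (Y=2, W=0, X=1, Z=1) weight 1/48
  (Y=2, W=0, X=2, Z=0) weight 1/48
  (Y=2, W=0, X=2, Z=1) weight 1/48
  (Y=2, W=0, X=3, Z=0) weight 1/48
  (Y=2, W=0, X=3, Z=1) weight 1/48
  (Y=3, W=2, X=0, Z=0) weight 1/30
  … 7 more
Group by W:
  weight(W=0) = 1/6
  weight(W=2) = 1/6
Total weight = 1/6 + 1/6 = 1/3
P(W=0 | obs) = 1/6 / 1/3 = 1/2
P(W=2 | obs) = 1/6 / 1/3 = 1/2

P(W=0) = 1/2, P(W=2) = 1/2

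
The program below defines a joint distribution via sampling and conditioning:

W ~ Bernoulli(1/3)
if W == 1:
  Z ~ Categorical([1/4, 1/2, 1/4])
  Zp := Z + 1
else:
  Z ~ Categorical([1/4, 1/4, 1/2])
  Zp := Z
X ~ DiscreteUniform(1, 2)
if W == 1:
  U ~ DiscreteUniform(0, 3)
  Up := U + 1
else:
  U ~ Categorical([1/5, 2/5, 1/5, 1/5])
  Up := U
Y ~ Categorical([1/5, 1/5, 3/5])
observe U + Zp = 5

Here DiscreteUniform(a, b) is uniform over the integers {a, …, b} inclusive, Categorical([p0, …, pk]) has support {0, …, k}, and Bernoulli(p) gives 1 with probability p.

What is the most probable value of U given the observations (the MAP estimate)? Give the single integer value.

argmax_v P(U = v | obs) = 3

Enumerate traces; 18 have nonzero weight after conditioning:
  (W=0, Z=2, X=1, U=3, Y=0) weight 1/150
  (W=0, Z=2, X=1, U=3, Y=1) weight 1/150
  (W=0, Z=2, X=1, U=3, Y=2) weight 1/50
  (W=0, Z=2, X=2, U=3, Y=0) weight 1/150
  (W=0, Z=2, X=2, U=3, Y=1) weight 1/150
  (W=0, Z=2, X=2, U=3, Y=2) weight 1/50
  (W=1, Z=1, X=1, U=3, Y=0) weight 1/240
  (W=1, Z=1, X=1, U=3, Y=1) weight 1/240
  (W=1, Z=2, X=1, U=2, Y=0) weight 1/480
  … 9 more
Group by U:
  weight(U=2) = 1/48
  weight(U=3) = 13/120
Total weight = 1/48 + 13/120 = 31/240
P(U=2 | obs) = 1/48 / 31/240 = 5/31
P(U=3 | obs) = 13/120 / 31/240 = 26/31
argmax = 3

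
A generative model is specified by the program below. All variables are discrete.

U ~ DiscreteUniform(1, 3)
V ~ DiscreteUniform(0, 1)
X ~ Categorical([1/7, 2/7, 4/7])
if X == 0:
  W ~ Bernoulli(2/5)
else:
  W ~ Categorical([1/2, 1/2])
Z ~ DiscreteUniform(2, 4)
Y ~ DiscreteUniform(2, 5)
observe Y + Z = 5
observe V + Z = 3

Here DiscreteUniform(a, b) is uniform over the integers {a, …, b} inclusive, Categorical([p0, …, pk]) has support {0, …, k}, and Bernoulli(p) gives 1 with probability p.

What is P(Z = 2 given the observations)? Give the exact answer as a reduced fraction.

P(Z = 2 | obs) = 1/2

Enumerate traces; 36 have nonzero weight after conditioning:
  (U=1, V=0, X=0, W=0, Z=3, Y=2) weight 1/840
  (U=1, V=0, X=0, W=1, Z=3, Y=2) weight 1/1260
  (U=1, V=0, X=1, W=0, Z=3, Y=2) weight 1/504
  (U=1, V=0, X=1, W=1, Z=3, Y=2) weight 1/504
  (U=1, V=0, X=2, W=0, Z=3, Y=2) weight 1/252
  (U=1, V=0, X=2, W=1, Z=3, Y=2) weight 1/252
  (U=1, V=1, X=0, W=0, Z=2, Y=3) weight 1/840
  (U=1, V=1, X=0, W=1, Z=2, Y=3) weight 1/1260
  … 28 more
Group by Z:
  weight(Z=2) = 1/24
  weight(Z=3) = 1/24
Total weight = 1/24 + 1/24 = 1/12
P(Z=2 | obs) = 1/24 / 1/12 = 1/2
P(Z=3 | obs) = 1/24 / 1/12 = 1/2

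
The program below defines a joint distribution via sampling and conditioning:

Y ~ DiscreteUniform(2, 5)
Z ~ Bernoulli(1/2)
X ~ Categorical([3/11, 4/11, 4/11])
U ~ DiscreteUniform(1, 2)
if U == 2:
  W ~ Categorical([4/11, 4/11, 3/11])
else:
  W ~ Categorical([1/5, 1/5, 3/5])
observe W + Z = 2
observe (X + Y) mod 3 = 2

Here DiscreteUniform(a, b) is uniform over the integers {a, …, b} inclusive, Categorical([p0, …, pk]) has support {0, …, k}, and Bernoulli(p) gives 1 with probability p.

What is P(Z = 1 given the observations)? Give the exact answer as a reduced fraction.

P(Z = 1 | obs) = 31/79

Enumerate traces; 16 have nonzero weight after conditioning:
  (Y=2, Z=0, X=0, U=1, W=2) weight 9/880
  (Y=2, Z=0, X=0, U=2, W=2) weight 9/1936
  (Y=2, Z=1, X=0, U=1, W=1) weight 3/880
  (Y=2, Z=1, X=0, U=2, W=1) weight 3/484
  (Y=3, Z=0, X=2, U=1, W=2) weight 3/220
  (Y=3, Z=0, X=2, U=2, W=2) weight 3/484
  (Y=3, Z=1, X=2, U=1, W=1) weight 1/220
  (Y=3, Z=1, X=2, U=2, W=1) weight 1/121
  … 8 more
Group by Z:
  weight(Z=0) = 42/605
  weight(Z=1) = 217/4840
Total weight = 42/605 + 217/4840 = 553/4840
P(Z=0 | obs) = 42/605 / 553/4840 = 48/79
P(Z=1 | obs) = 217/4840 / 553/4840 = 31/79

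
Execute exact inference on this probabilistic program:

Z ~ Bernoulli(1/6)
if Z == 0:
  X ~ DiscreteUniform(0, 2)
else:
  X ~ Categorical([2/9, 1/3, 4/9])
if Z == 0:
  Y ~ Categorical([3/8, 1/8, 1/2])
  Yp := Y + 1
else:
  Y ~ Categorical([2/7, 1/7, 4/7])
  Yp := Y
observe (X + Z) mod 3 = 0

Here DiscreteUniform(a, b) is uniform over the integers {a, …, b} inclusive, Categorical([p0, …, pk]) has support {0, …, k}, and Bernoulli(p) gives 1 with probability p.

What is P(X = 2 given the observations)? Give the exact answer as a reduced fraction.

P(X = 2 | obs) = 4/19

Enumerate traces; 6 have nonzero weight after conditioning:
  (Z=0, X=0, Y=0) weight 5/48
  (Z=0, X=0, Y=1) weight 5/144
  (Z=0, X=0, Y=2) weight 5/36
  (Z=1, X=2, Y=0) weight 4/189
  (Z=1, X=2, Y=1) weight 2/189
  (Z=1, X=2, Y=2) weight 8/189
Group by X:
  weight(X=0) = 5/18
  weight(X=2) = 2/27
Total weight = 5/18 + 2/27 = 19/54
P(X=0 | obs) = 5/18 / 19/54 = 15/19
P(X=2 | obs) = 2/27 / 19/54 = 4/19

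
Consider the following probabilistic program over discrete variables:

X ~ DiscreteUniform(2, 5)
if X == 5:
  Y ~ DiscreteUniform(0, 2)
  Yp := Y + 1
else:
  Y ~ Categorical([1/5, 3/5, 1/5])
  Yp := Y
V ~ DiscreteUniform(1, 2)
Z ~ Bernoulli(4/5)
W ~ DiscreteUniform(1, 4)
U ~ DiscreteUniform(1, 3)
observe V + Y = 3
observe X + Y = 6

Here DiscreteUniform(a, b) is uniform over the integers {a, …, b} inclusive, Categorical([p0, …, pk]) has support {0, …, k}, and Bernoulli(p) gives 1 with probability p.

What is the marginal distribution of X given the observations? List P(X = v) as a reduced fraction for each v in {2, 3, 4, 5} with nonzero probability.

Enumerate traces; 48 have nonzero weight after conditioning:
  (X=4, Y=2, V=1, Z=0, W=1, U=1) weight 1/2400
  (X=4, Y=2, V=1, Z=0, W=1, U=2) weight 1/2400
  (X=4, Y=2, V=1, Z=0, W=1, U=3) weight 1/2400
  (X=4, Y=2, V=1, Z=0, W=2, U=1) weight 1/2400
  (X=4, Y=2, V=1, Z=0, W=2, U=2) weight 1/2400
  (X=4, Y=2, V=1, Z=0, W=2, U=3) weight 1/2400
  (X=4, Y=2, V=1, Z=0, W=3, U=1) weight 1/2400
  (X=4, Y=2, V=1, Z=0, W=3, U=2) weight 1/2400
  (X=5, Y=1, V=2, Z=0, W=1, U=1) weight 1/1440
  … 39 more
Group by X:
  weight(X=4) = 1/40
  weight(X=5) = 1/24
Total weight = 1/40 + 1/24 = 1/15
P(X=4 | obs) = 1/40 / 1/15 = 3/8
P(X=5 | obs) = 1/24 / 1/15 = 5/8

P(X=4) = 3/8, P(X=5) = 5/8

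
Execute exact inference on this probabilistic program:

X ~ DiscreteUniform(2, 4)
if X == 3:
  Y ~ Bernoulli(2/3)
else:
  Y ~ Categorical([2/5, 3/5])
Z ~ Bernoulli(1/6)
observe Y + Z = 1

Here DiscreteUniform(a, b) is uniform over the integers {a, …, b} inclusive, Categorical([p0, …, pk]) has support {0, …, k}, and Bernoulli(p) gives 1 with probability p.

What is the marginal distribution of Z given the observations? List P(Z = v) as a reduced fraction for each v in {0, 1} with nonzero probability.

P(Z=0) = 140/157, P(Z=1) = 17/157

Enumerate traces; 6 have nonzero weight after conditioning:
  (X=2, Y=0, Z=1) weight 1/45
  (X=2, Y=1, Z=0) weight 1/6
  (X=3, Y=0, Z=1) weight 1/54
  (X=3, Y=1, Z=0) weight 5/27
  (X=4, Y=0, Z=1) weight 1/45
  (X=4, Y=1, Z=0) weight 1/6
Group by Z:
  weight(Z=0) = 14/27
  weight(Z=1) = 17/270
Total weight = 14/27 + 17/270 = 157/270
P(Z=0 | obs) = 14/27 / 157/270 = 140/157
P(Z=1 | obs) = 17/270 / 157/270 = 17/157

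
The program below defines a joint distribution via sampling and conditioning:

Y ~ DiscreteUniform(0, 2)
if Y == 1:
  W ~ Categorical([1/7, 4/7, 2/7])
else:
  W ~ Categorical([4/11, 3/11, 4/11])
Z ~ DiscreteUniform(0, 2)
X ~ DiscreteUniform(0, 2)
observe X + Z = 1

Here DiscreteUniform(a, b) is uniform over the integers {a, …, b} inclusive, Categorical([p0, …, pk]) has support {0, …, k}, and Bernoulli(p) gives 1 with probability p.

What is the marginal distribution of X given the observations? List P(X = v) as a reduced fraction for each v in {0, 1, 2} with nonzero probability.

Enumerate traces; 18 have nonzero weight after conditioning:
  (Y=0, W=0, Z=0, X=1) weight 4/297
  (Y=0, W=0, Z=1, X=0) weight 4/297
  (Y=0, W=1, Z=0, X=1) weight 1/99
  (Y=0, W=1, Z=1, X=0) weight 1/99
  (Y=0, W=2, Z=0, X=1) weight 4/297
  (Y=0, W=2, Z=1, X=0) weight 4/297
  (Y=1, W=0, Z=0, X=1) weight 1/189
  (Y=1, W=0, Z=1, X=0) weight 1/189
  … 10 more
Group by X:
  weight(X=0) = 1/9
  weight(X=1) = 1/9
Total weight = 1/9 + 1/9 = 2/9
P(X=0 | obs) = 1/9 / 2/9 = 1/2
P(X=1 | obs) = 1/9 / 2/9 = 1/2

P(X=0) = 1/2, P(X=1) = 1/2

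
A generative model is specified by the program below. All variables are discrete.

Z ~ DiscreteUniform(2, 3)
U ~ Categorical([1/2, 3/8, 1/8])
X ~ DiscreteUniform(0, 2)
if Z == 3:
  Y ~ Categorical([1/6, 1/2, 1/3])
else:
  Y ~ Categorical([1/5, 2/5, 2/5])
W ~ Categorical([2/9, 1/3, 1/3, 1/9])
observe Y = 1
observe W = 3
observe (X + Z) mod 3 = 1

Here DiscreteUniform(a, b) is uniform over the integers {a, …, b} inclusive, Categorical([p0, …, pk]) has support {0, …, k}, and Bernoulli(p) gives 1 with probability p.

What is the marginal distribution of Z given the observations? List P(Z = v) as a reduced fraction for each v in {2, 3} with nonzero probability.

Enumerate traces; 6 have nonzero weight after conditioning:
  (Z=2, U=0, X=2, Y=1, W=3) weight 1/270
  (Z=2, U=1, X=2, Y=1, W=3) weight 1/360
  (Z=2, U=2, X=2, Y=1, W=3) weight 1/1080
  (Z=3, U=0, X=1, Y=1, W=3) weight 1/216
  (Z=3, U=1, X=1, Y=1, W=3) weight 1/288
  (Z=3, U=2, X=1, Y=1, W=3) weight 1/864
Group by Z:
  weight(Z=2) = 1/135
  weight(Z=3) = 1/108
Total weight = 1/135 + 1/108 = 1/60
P(Z=2 | obs) = 1/135 / 1/60 = 4/9
P(Z=3 | obs) = 1/108 / 1/60 = 5/9

P(Z=2) = 4/9, P(Z=3) = 5/9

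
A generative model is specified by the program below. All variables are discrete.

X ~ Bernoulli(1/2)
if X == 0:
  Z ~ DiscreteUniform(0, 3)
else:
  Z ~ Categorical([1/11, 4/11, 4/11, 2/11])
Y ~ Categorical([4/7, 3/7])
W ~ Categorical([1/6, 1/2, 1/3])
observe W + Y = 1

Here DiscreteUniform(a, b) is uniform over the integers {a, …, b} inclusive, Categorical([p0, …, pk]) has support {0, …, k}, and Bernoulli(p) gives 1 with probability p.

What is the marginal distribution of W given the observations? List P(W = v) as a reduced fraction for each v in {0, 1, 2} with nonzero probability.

P(W=0) = 1/5, P(W=1) = 4/5

Enumerate traces; 16 have nonzero weight after conditioning:
  (X=0, Z=0, Y=0, W=1) weight 1/28
  (X=0, Z=0, Y=1, W=0) weight 1/112
  (X=0, Z=1, Y=0, W=1) weight 1/28
  (X=0, Z=1, Y=1, W=0) weight 1/112
  (X=0, Z=2, Y=0, W=1) weight 1/28
  (X=0, Z=2, Y=1, W=0) weight 1/112
  (X=0, Z=3, Y=0, W=1) weight 1/28
  (X=0, Z=3, Y=1, W=0) weight 1/112
  … 8 more
Group by W:
  weight(W=0) = 1/14
  weight(W=1) = 2/7
Total weight = 1/14 + 2/7 = 5/14
P(W=0 | obs) = 1/14 / 5/14 = 1/5
P(W=1 | obs) = 2/7 / 5/14 = 4/5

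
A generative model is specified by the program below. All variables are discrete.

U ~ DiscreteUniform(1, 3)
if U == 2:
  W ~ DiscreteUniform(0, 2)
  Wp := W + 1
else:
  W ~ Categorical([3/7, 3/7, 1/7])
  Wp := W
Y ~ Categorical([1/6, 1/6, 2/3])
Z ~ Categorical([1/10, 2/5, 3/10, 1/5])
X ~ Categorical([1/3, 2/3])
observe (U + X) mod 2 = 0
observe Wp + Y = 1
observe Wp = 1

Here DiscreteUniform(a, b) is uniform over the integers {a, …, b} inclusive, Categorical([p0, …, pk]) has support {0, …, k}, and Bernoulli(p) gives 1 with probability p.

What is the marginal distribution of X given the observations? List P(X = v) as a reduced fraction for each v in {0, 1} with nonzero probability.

Enumerate traces; 12 have nonzero weight after conditioning:
  (U=1, W=1, Y=0, Z=0, X=1) weight 1/630
  (U=1, W=1, Y=0, Z=1, X=1) weight 2/315
  (U=1, W=1, Y=0, Z=2, X=1) weight 1/210
  (U=1, W=1, Y=0, Z=3, X=1) weight 1/315
  (U=2, W=0, Y=0, Z=0, X=0) weight 1/1620
  (U=2, W=0, Y=0, Z=1, X=0) weight 1/405
  (U=2, W=0, Y=0, Z=2, X=0) weight 1/540
  (U=2, W=0, Y=0, Z=3, X=0) weight 1/810
  … 4 more
Group by X:
  weight(X=0) = 1/162
  weight(X=1) = 2/63
Total weight = 1/162 + 2/63 = 43/1134
P(X=0 | obs) = 1/162 / 43/1134 = 7/43
P(X=1 | obs) = 2/63 / 43/1134 = 36/43

P(X=0) = 7/43, P(X=1) = 36/43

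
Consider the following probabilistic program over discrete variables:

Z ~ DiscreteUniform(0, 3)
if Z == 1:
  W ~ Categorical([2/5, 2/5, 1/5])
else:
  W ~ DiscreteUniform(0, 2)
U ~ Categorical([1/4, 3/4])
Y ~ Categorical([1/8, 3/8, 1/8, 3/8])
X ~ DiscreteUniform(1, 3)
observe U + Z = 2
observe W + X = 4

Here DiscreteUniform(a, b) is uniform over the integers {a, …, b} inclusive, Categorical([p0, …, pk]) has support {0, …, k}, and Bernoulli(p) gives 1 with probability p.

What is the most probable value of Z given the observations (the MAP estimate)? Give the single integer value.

Enumerate traces; 16 have nonzero weight after conditioning:
  (Z=1, W=1, U=1, Y=0, X=3) weight 1/320
  (Z=1, W=1, U=1, Y=1, X=3) weight 3/320
  (Z=1, W=1, U=1, Y=2, X=3) weight 1/320
  (Z=1, W=1, U=1, Y=3, X=3) weight 3/320
  (Z=1, W=2, U=1, Y=0, X=2) weight 1/640
  (Z=1, W=2, U=1, Y=1, X=2) weight 3/640
  (Z=1, W=2, U=1, Y=2, X=2) weight 1/640
  (Z=1, W=2, U=1, Y=3, X=2) weight 3/640
  (Z=2, W=1, U=0, Y=0, X=3) weight 1/1152
  … 7 more
Group by Z:
  weight(Z=1) = 3/80
  weight(Z=2) = 1/72
Total weight = 3/80 + 1/72 = 37/720
P(Z=1 | obs) = 3/80 / 37/720 = 27/37
P(Z=2 | obs) = 1/72 / 37/720 = 10/37
argmax = 1

argmax_v P(Z = v | obs) = 1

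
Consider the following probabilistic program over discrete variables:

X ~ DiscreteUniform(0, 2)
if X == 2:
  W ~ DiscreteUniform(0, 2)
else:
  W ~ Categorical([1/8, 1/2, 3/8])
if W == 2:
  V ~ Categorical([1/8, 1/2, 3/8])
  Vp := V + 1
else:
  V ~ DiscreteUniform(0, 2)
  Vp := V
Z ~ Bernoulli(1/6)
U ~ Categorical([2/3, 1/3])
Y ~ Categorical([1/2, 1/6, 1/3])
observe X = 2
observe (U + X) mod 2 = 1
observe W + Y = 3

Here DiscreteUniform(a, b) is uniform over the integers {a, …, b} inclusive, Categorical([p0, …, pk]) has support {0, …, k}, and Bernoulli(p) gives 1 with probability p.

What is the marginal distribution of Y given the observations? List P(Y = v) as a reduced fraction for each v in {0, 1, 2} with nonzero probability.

P(Y=1) = 1/3, P(Y=2) = 2/3

Enumerate traces; 12 have nonzero weight after conditioning:
  (X=2, W=1, V=0, Z=0, U=1, Y=2) weight 5/1458
  (X=2, W=1, V=0, Z=1, U=1, Y=2) weight 1/1458
  (X=2, W=1, V=1, Z=0, U=1, Y=2) weight 5/1458
  (X=2, W=1, V=1, Z=1, U=1, Y=2) weight 1/1458
  (X=2, W=1, V=2, Z=0, U=1, Y=2) weight 5/1458
  (X=2, W=1, V=2, Z=1, U=1, Y=2) weight 1/1458
  (X=2, W=2, V=0, Z=0, U=1, Y=1) weight 5/7776
  (X=2, W=2, V=0, Z=1, U=1, Y=1) weight 1/7776
  … 4 more
Group by Y:
  weight(Y=1) = 1/162
  weight(Y=2) = 1/81
Total weight = 1/162 + 1/81 = 1/54
P(Y=1 | obs) = 1/162 / 1/54 = 1/3
P(Y=2 | obs) = 1/81 / 1/54 = 2/3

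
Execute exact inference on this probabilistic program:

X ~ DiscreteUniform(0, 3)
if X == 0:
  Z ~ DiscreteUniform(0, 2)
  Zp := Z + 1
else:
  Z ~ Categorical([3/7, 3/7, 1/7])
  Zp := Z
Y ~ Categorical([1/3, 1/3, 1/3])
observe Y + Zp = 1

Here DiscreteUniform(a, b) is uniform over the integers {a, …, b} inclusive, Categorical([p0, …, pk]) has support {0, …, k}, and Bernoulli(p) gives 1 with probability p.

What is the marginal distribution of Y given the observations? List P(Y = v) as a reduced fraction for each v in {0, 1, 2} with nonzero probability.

P(Y=0) = 34/61, P(Y=1) = 27/61

Enumerate traces; 7 have nonzero weight after conditioning:
  (X=0, Z=0, Y=0) weight 1/36
  (X=1, Z=0, Y=1) weight 1/28
  (X=1, Z=1, Y=0) weight 1/28
  (X=2, Z=0, Y=1) weight 1/28
  (X=2, Z=1, Y=0) weight 1/28
  (X=3, Z=0, Y=1) weight 1/28
  (X=3, Z=1, Y=0) weight 1/28
Group by Y:
  weight(Y=0) = 17/126
  weight(Y=1) = 3/28
Total weight = 17/126 + 3/28 = 61/252
P(Y=0 | obs) = 17/126 / 61/252 = 34/61
P(Y=1 | obs) = 3/28 / 61/252 = 27/61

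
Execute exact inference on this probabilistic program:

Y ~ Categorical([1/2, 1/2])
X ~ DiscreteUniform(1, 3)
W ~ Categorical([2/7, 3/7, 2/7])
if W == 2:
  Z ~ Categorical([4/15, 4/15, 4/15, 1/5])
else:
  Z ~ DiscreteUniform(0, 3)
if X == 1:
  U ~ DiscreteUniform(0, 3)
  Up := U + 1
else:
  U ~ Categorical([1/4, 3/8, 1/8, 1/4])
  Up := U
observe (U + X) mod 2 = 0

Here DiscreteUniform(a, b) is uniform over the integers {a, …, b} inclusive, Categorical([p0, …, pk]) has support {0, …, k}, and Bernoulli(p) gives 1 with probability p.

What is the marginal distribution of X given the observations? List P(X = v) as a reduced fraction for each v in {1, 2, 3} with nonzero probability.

Enumerate traces; 144 have nonzero weight after conditioning:
  (Y=0, X=1, W=0, Z=0, U=1) weight 1/336
  (Y=0, X=1, W=0, Z=0, U=3) weight 1/336
  (Y=0, X=1, W=0, Z=1, U=1) weight 1/336
  (Y=0, X=1, W=0, Z=1, U=3) weight 1/336
  (Y=0, X=1, W=0, Z=2, U=1) weight 1/336
  (Y=0, X=1, W=0, Z=2, U=3) weight 1/336
  (Y=0, X=1, W=0, Z=3, U=1) weight 1/336
  (Y=0, X=1, W=0, Z=3, U=3) weight 1/336
  (Y=0, X=2, W=0, Z=0, U=0) weight 1/336
  (Y=0, X=3, W=0, Z=0, U=1) weight 1/224
  … 134 more
Group by X:
  weight(X=1) = 1/6
  weight(X=2) = 1/8
  weight(X=3) = 5/24
Total weight = 1/6 + 1/8 + 5/24 = 1/2
P(X=1 | obs) = 1/6 / 1/2 = 1/3
P(X=2 | obs) = 1/8 / 1/2 = 1/4
P(X=3 | obs) = 5/24 / 1/2 = 5/12

P(X=1) = 1/3, P(X=2) = 1/4, P(X=3) = 5/12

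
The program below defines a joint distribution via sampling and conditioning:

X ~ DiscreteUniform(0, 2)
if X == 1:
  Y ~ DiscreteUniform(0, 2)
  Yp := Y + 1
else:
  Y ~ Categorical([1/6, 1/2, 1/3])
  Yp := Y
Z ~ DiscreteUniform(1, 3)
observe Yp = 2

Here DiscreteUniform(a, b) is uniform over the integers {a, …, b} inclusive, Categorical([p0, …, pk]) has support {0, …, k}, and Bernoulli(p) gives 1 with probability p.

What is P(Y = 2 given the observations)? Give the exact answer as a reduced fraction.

Enumerate traces; 9 have nonzero weight after conditioning:
  (X=0, Y=2, Z=1) weight 1/27
  (X=0, Y=2, Z=2) weight 1/27
  (X=0, Y=2, Z=3) weight 1/27
  (X=1, Y=1, Z=1) weight 1/27
  (X=1, Y=1, Z=2) weight 1/27
  (X=1, Y=1, Z=3) weight 1/27
  (X=2, Y=2, Z=1) weight 1/27
  (X=2, Y=2, Z=2) weight 1/27
  … 1 more
Group by Y:
  weight(Y=1) = 1/9
  weight(Y=2) = 2/9
Total weight = 1/9 + 2/9 = 1/3
P(Y=1 | obs) = 1/9 / 1/3 = 1/3
P(Y=2 | obs) = 2/9 / 1/3 = 2/3

P(Y = 2 | obs) = 2/3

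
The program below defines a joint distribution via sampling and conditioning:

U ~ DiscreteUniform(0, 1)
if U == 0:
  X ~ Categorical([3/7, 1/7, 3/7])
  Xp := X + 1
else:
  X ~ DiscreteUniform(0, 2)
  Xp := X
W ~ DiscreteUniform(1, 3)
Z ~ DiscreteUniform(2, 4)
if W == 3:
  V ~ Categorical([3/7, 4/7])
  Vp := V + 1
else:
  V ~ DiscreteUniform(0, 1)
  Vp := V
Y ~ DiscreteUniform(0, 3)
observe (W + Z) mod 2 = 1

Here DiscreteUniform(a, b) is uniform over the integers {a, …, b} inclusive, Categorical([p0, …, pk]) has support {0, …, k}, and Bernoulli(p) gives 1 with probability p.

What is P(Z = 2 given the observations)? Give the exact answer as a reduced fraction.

Enumerate traces; 240 have nonzero weight after conditioning:
  (U=0, X=0, W=1, Z=2, V=0, Y=0) weight 1/336
  (U=0, X=0, W=1, Z=2, V=0, Y=1) weight 1/336
  (U=0, X=0, W=1, Z=2, V=0, Y=2) weight 1/336
  (U=0, X=0, W=1, Z=2, V=0, Y=3) weight 1/336
  (U=0, X=0, W=1, Z=2, V=1, Y=0) weight 1/336
  (U=0, X=0, W=1, Z=2, V=1, Y=1) weight 1/336
  (U=0, X=0, W=1, Z=2, V=1, Y=2) weight 1/336
  (U=0, X=0, W=1, Z=2, V=1, Y=3) weight 1/336
  (U=0, X=0, W=1, Z=4, V=0, Y=0) weight 1/336
  (U=0, X=0, W=2, Z=3, V=0, Y=0) weight 1/336
  … 230 more
Group by Z:
  weight(Z=2) = 2/9
  weight(Z=3) = 1/9
  weight(Z=4) = 2/9
Total weight = 2/9 + 1/9 + 2/9 = 5/9
P(Z=2 | obs) = 2/9 / 5/9 = 2/5
P(Z=3 | obs) = 1/9 / 5/9 = 1/5
P(Z=4 | obs) = 2/9 / 5/9 = 2/5

P(Z = 2 | obs) = 2/5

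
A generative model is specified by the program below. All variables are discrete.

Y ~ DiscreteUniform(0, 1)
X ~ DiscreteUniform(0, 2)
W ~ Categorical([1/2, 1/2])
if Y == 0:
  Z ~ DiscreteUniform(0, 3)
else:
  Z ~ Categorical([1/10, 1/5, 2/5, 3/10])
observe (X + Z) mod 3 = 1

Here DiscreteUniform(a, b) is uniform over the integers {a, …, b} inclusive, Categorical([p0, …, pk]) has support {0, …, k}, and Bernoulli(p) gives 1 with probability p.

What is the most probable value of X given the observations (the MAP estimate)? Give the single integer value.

Enumerate traces; 16 have nonzero weight after conditioning:
  (Y=0, X=0, W=0, Z=1) weight 1/48
  (Y=0, X=0, W=1, Z=1) weight 1/48
  (Y=0, X=1, W=0, Z=0) weight 1/48
  (Y=0, X=1, W=0, Z=3) weight 1/48
  (Y=0, X=1, W=1, Z=0) weight 1/48
  (Y=0, X=1, W=1, Z=3) weight 1/48
  (Y=0, X=2, W=0, Z=2) weight 1/48
  (Y=0, X=2, W=1, Z=2) weight 1/48
  … 8 more
Group by X:
  weight(X=0) = 3/40
  weight(X=1) = 3/20
  weight(X=2) = 13/120
Total weight = 3/40 + 3/20 + 13/120 = 1/3
P(X=0 | obs) = 3/40 / 1/3 = 9/40
P(X=1 | obs) = 3/20 / 1/3 = 9/20
P(X=2 | obs) = 13/120 / 1/3 = 13/40
argmax = 1

argmax_v P(X = v | obs) = 1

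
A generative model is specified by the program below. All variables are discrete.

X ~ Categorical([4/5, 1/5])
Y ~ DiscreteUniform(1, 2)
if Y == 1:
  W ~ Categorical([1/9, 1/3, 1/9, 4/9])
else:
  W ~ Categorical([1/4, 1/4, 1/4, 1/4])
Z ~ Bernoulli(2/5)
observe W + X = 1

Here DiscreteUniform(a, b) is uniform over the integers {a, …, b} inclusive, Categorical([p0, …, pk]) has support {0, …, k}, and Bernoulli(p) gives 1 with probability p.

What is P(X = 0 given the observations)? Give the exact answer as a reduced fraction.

P(X = 0 | obs) = 84/97

Enumerate traces; 8 have nonzero weight after conditioning:
  (X=0, Y=1, W=1, Z=0) weight 2/25
  (X=0, Y=1, W=1, Z=1) weight 4/75
  (X=0, Y=2, W=1, Z=0) weight 3/50
  (X=0, Y=2, W=1, Z=1) weight 1/25
  (X=1, Y=1, W=0, Z=0) weight 1/150
  (X=1, Y=1, W=0, Z=1) weight 1/225
  (X=1, Y=2, W=0, Z=0) weight 3/200
  (X=1, Y=2, W=0, Z=1) weight 1/100
Group by X:
  weight(X=0) = 7/30
  weight(X=1) = 13/360
Total weight = 7/30 + 13/360 = 97/360
P(X=0 | obs) = 7/30 / 97/360 = 84/97
P(X=1 | obs) = 13/360 / 97/360 = 13/97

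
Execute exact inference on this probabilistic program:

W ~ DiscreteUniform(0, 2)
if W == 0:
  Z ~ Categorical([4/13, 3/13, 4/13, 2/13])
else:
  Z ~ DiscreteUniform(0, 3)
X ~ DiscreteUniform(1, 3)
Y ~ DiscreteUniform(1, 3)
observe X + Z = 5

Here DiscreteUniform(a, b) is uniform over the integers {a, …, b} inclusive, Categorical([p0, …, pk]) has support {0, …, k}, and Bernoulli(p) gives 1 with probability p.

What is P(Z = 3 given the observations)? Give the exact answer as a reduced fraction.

P(Z = 3 | obs) = 17/38

Enumerate traces; 18 have nonzero weight after conditioning:
  (W=0, Z=2, X=3, Y=1) weight 4/351
  (W=0, Z=2, X=3, Y=2) weight 4/351
  (W=0, Z=2, X=3, Y=3) weight 4/351
  (W=0, Z=3, X=2, Y=1) weight 2/351
  (W=0, Z=3, X=2, Y=2) weight 2/351
  (W=0, Z=3, X=2, Y=3) weight 2/351
  (W=1, Z=2, X=3, Y=1) weight 1/108
  (W=1, Z=2, X=3, Y=2) weight 1/108
  … 10 more
Group by Z:
  weight(Z=2) = 7/78
  weight(Z=3) = 17/234
Total weight = 7/78 + 17/234 = 19/117
P(Z=2 | obs) = 7/78 / 19/117 = 21/38
P(Z=3 | obs) = 17/234 / 19/117 = 17/38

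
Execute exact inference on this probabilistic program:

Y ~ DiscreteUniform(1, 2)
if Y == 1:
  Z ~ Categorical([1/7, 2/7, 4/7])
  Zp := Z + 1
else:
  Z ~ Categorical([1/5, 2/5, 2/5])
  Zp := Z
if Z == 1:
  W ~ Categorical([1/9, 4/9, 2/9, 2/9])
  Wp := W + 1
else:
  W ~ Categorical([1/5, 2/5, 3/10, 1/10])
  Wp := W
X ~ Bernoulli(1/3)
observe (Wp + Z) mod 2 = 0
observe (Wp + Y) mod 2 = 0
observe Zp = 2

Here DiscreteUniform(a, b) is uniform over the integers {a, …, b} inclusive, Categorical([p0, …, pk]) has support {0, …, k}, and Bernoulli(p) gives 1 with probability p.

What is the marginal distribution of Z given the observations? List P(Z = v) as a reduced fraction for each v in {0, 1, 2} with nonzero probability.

P(Z=1) = 10/31, P(Z=2) = 21/31

Enumerate traces; 8 have nonzero weight after conditioning:
  (Y=1, Z=1, W=0, X=0) weight 2/189
  (Y=1, Z=1, W=0, X=1) weight 1/189
  (Y=1, Z=1, W=2, X=0) weight 4/189
  (Y=1, Z=1, W=2, X=1) weight 2/189
  (Y=2, Z=2, W=0, X=0) weight 2/75
  (Y=2, Z=2, W=0, X=1) weight 1/75
  (Y=2, Z=2, W=2, X=0) weight 1/25
  (Y=2, Z=2, W=2, X=1) weight 1/50
Group by Z:
  weight(Z=1) = 1/21
  weight(Z=2) = 1/10
Total weight = 1/21 + 1/10 = 31/210
P(Z=1 | obs) = 1/21 / 31/210 = 10/31
P(Z=2 | obs) = 1/10 / 31/210 = 21/31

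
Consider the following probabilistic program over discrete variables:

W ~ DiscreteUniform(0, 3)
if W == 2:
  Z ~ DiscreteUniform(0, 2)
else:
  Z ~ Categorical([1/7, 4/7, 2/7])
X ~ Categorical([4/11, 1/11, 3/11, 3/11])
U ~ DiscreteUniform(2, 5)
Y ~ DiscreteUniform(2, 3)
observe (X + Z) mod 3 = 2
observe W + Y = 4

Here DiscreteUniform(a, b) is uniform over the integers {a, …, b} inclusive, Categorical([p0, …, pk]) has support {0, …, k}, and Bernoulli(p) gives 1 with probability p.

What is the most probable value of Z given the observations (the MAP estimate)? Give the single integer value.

argmax_v P(Z = v | obs) = 2

Enumerate traces; 32 have nonzero weight after conditioning:
  (W=1, Z=0, X=2, U=2, Y=3) weight 3/2464
  (W=1, Z=0, X=2, U=3, Y=3) weight 3/2464
  (W=1, Z=0, X=2, U=4, Y=3) weight 3/2464
  (W=1, Z=0, X=2, U=5, Y=3) weight 3/2464
  (W=1, Z=1, X=1, U=2, Y=3) weight 1/616
  (W=1, Z=1, X=1, U=3, Y=3) weight 1/616
  (W=1, Z=1, X=1, U=4, Y=3) weight 1/616
  (W=1, Z=1, X=1, U=5, Y=3) weight 1/616
  (W=1, Z=2, X=0, U=2, Y=3) weight 1/308
  … 23 more
Group by Z:
  weight(Z=0) = 5/308
  weight(Z=1) = 19/1848
  weight(Z=2) = 13/264
Total weight = 5/308 + 19/1848 + 13/264 = 5/66
P(Z=0 | obs) = 5/308 / 5/66 = 3/14
P(Z=1 | obs) = 19/1848 / 5/66 = 19/140
P(Z=2 | obs) = 13/264 / 5/66 = 13/20
argmax = 2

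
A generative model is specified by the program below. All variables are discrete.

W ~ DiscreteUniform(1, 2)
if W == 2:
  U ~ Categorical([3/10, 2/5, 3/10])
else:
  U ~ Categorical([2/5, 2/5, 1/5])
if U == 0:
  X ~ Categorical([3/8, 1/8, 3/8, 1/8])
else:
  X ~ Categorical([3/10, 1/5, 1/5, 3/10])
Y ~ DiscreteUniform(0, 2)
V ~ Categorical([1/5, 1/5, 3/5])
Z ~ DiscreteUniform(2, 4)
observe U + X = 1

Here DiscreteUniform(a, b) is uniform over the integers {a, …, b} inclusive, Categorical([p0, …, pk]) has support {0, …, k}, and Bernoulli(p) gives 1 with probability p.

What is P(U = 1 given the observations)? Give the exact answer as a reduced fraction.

Enumerate traces; 108 have nonzero weight after conditioning:
  (W=1, U=0, X=1, Y=0, V=0, Z=2) weight 1/1800
  (W=1, U=0, X=1, Y=0, V=0, Z=3) weight 1/1800
  (W=1, U=0, X=1, Y=0, V=0, Z=4) weight 1/1800
  (W=1, U=0, X=1, Y=0, V=1, Z=2) weight 1/1800
  (W=1, U=0, X=1, Y=0, V=1, Z=3) weight 1/1800
  (W=1, U=0, X=1, Y=0, V=1, Z=4) weight 1/1800
  (W=1, U=0, X=1, Y=0, V=2, Z=2) weight 1/600
  (W=1, U=0, X=1, Y=0, V=2, Z=3) weight 1/600
  (W=1, U=1, X=0, Y=0, V=0, Z=2) weight 1/750
  … 99 more
Group by U:
  weight(U=0) = 7/160
  weight(U=1) = 3/25
Total weight = 7/160 + 3/25 = 131/800
P(U=0 | obs) = 7/160 / 131/800 = 35/131
P(U=1 | obs) = 3/25 / 131/800 = 96/131

P(U = 1 | obs) = 96/131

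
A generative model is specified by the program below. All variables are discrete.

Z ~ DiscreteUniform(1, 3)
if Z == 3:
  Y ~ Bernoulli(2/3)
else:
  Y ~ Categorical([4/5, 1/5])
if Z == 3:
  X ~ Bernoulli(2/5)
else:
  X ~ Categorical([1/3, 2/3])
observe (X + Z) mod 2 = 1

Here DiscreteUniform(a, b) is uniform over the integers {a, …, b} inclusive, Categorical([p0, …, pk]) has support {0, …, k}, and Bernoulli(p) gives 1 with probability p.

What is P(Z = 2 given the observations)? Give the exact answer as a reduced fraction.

Enumerate traces; 6 have nonzero weight after conditioning:
  (Z=1, Y=0, X=0) weight 4/45
  (Z=1, Y=1, X=0) weight 1/45
  (Z=2, Y=0, X=1) weight 8/45
  (Z=2, Y=1, X=1) weight 2/45
  (Z=3, Y=0, X=0) weight 1/15
  (Z=3, Y=1, X=0) weight 2/15
Group by Z:
  weight(Z=1) = 1/9
  weight(Z=2) = 2/9
  weight(Z=3) = 1/5
Total weight = 1/9 + 2/9 + 1/5 = 8/15
P(Z=1 | obs) = 1/9 / 8/15 = 5/24
P(Z=2 | obs) = 2/9 / 8/15 = 5/12
P(Z=3 | obs) = 1/5 / 8/15 = 3/8

P(Z = 2 | obs) = 5/12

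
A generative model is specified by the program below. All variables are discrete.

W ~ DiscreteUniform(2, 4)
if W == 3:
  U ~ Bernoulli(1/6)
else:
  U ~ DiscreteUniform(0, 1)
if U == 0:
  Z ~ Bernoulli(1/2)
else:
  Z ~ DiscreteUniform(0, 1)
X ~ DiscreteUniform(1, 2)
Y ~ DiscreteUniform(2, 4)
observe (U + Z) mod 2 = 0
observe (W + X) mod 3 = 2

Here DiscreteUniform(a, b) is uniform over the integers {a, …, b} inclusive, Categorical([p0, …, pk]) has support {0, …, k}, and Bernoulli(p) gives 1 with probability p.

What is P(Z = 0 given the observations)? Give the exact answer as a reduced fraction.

P(Z = 0 | obs) = 2/3

Enumerate traces; 12 have nonzero weight after conditioning:
  (W=3, U=0, Z=0, X=2, Y=2) weight 5/216
  (W=3, U=0, Z=0, X=2, Y=3) weight 5/216
  (W=3, U=0, Z=0, X=2, Y=4) weight 5/216
  (W=3, U=1, Z=1, X=2, Y=2) weight 1/216
  (W=3, U=1, Z=1, X=2, Y=3) weight 1/216
  (W=3, U=1, Z=1, X=2, Y=4) weight 1/216
  (W=4, U=0, Z=0, X=1, Y=2) weight 1/72
  (W=4, U=0, Z=0, X=1, Y=3) weight 1/72
  … 4 more
Group by Z:
  weight(Z=0) = 1/9
  weight(Z=1) = 1/18
Total weight = 1/9 + 1/18 = 1/6
P(Z=0 | obs) = 1/9 / 1/6 = 2/3
P(Z=1 | obs) = 1/18 / 1/6 = 1/3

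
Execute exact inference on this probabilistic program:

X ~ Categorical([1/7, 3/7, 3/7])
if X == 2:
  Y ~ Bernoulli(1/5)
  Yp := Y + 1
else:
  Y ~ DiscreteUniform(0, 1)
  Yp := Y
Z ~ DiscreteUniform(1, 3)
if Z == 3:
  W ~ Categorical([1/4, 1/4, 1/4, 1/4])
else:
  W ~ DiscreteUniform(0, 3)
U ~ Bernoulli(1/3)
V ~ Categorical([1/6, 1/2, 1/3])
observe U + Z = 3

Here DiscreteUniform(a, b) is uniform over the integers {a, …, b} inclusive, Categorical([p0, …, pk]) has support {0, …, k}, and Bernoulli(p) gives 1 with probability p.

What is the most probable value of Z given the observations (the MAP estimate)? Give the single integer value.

argmax_v P(Z = v | obs) = 3

Enumerate traces; 144 have nonzero weight after conditioning:
  (X=0, Y=0, Z=2, W=0, U=1, V=0) weight 1/3024
  (X=0, Y=0, Z=2, W=0, U=1, V=1) weight 1/1008
  (X=0, Y=0, Z=2, W=0, U=1, V=2) weight 1/1512
  (X=0, Y=0, Z=2, W=1, U=1, V=0) weight 1/3024
  (X=0, Y=0, Z=2, W=1, U=1, V=1) weight 1/1008
  (X=0, Y=0, Z=2, W=1, U=1, V=2) weight 1/1512
  (X=0, Y=0, Z=2, W=2, U=1, V=0) weight 1/3024
  (X=0, Y=0, Z=2, W=2, U=1, V=1) weight 1/1008
  (X=0, Y=0, Z=3, W=0, U=0, V=0) weight 1/1512
  … 135 more
Group by Z:
  weight(Z=2) = 1/9
  weight(Z=3) = 2/9
Total weight = 1/9 + 2/9 = 1/3
P(Z=2 | obs) = 1/9 / 1/3 = 1/3
P(Z=3 | obs) = 2/9 / 1/3 = 2/3
argmax = 3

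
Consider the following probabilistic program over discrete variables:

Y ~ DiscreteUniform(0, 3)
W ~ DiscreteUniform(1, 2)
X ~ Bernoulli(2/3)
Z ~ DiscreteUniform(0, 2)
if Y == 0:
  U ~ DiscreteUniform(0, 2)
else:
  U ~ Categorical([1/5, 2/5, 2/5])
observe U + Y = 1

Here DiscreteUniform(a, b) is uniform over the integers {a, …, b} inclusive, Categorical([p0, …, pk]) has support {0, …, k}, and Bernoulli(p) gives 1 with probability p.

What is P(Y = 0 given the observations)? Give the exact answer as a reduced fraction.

P(Y = 0 | obs) = 5/8

Enumerate traces; 24 have nonzero weight after conditioning:
  (Y=0, W=1, X=0, Z=0, U=1) weight 1/216
  (Y=0, W=1, X=0, Z=1, U=1) weight 1/216
  (Y=0, W=1, X=0, Z=2, U=1) weight 1/216
  (Y=0, W=1, X=1, Z=0, U=1) weight 1/108
  (Y=0, W=1, X=1, Z=1, U=1) weight 1/108
  (Y=0, W=1, X=1, Z=2, U=1) weight 1/108
  (Y=0, W=2, X=0, Z=0, U=1) weight 1/216
  (Y=0, W=2, X=0, Z=1, U=1) weight 1/216
  (Y=1, W=1, X=0, Z=0, U=0) weight 1/360
  … 15 more
Group by Y:
  weight(Y=0) = 1/12
  weight(Y=1) = 1/20
Total weight = 1/12 + 1/20 = 2/15
P(Y=0 | obs) = 1/12 / 2/15 = 5/8
P(Y=1 | obs) = 1/20 / 2/15 = 3/8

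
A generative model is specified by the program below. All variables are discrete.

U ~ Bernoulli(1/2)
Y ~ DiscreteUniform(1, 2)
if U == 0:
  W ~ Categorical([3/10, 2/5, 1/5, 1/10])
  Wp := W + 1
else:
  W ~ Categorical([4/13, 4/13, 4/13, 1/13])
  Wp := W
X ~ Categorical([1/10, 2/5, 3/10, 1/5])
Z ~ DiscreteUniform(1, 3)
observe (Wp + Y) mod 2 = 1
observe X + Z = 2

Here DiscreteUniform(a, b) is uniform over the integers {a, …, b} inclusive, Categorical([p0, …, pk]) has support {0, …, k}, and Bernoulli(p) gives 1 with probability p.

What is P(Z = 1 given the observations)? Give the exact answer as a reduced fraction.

Enumerate traces; 16 have nonzero weight after conditioning:
  (U=0, Y=1, W=1, X=0, Z=2) weight 1/300
  (U=0, Y=1, W=1, X=1, Z=1) weight 1/75
  (U=0, Y=1, W=3, X=0, Z=2) weight 1/1200
  (U=0, Y=1, W=3, X=1, Z=1) weight 1/300
  (U=0, Y=2, W=0, X=0, Z=2) weight 1/400
  (U=0, Y=2, W=0, X=1, Z=1) weight 1/100
  (U=0, Y=2, W=2, X=0, Z=2) weight 1/600
  (U=0, Y=2, W=2, X=1, Z=1) weight 1/150
  … 8 more
Group by Z:
  weight(Z=1) = 1/15
  weight(Z=2) = 1/60
Total weight = 1/15 + 1/60 = 1/12
P(Z=1 | obs) = 1/15 / 1/12 = 4/5
P(Z=2 | obs) = 1/60 / 1/12 = 1/5

P(Z = 1 | obs) = 4/5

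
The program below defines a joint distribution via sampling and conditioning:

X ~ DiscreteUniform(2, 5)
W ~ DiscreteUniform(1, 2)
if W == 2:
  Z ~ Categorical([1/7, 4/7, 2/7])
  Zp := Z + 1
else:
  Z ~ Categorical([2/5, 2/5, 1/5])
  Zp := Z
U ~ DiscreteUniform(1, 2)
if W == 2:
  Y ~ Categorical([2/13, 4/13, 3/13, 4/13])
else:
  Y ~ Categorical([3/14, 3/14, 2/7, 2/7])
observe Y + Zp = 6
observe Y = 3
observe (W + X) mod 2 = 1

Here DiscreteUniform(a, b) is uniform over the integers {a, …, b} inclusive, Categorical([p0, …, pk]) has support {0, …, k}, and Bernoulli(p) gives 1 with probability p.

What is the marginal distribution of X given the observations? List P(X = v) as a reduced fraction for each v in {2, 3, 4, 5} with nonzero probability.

P(X=3) = 1/2, P(X=5) = 1/2

Enumerate traces; 4 have nonzero weight after conditioning:
  (X=3, W=2, Z=2, U=1, Y=3) weight 1/182
  (X=3, W=2, Z=2, U=2, Y=3) weight 1/182
  (X=5, W=2, Z=2, U=1, Y=3) weight 1/182
  (X=5, W=2, Z=2, U=2, Y=3) weight 1/182
Group by X:
  weight(X=3) = 1/91
  weight(X=5) = 1/91
Total weight = 1/91 + 1/91 = 2/91
P(X=3 | obs) = 1/91 / 2/91 = 1/2
P(X=5 | obs) = 1/91 / 2/91 = 1/2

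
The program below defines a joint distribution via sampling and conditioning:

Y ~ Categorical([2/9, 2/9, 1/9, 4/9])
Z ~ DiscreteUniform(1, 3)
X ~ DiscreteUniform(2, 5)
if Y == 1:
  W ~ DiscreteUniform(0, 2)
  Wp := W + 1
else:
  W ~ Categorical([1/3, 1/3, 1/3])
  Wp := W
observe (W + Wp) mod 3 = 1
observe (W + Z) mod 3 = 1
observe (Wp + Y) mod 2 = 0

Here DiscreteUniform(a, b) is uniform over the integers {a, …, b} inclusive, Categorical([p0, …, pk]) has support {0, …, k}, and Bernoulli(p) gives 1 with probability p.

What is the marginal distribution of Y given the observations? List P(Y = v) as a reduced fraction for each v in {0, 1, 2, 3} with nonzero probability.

Enumerate traces; 12 have nonzero weight after conditioning:
  (Y=0, Z=2, X=2, W=2) weight 1/162
  (Y=0, Z=2, X=3, W=2) weight 1/162
  (Y=0, Z=2, X=4, W=2) weight 1/162
  (Y=0, Z=2, X=5, W=2) weight 1/162
  (Y=1, Z=1, X=2, W=0) weight 1/162
  (Y=1, Z=1, X=3, W=0) weight 1/162
  (Y=1, Z=1, X=4, W=0) weight 1/162
  (Y=1, Z=1, X=5, W=0) weight 1/162
  (Y=2, Z=2, X=2, W=2) weight 1/324
  … 3 more
Group by Y:
  weight(Y=0) = 2/81
  weight(Y=1) = 2/81
  weight(Y=2) = 1/81
Total weight = 2/81 + 2/81 + 1/81 = 5/81
P(Y=0 | obs) = 2/81 / 5/81 = 2/5
P(Y=1 | obs) = 2/81 / 5/81 = 2/5
P(Y=2 | obs) = 1/81 / 5/81 = 1/5

P(Y=0) = 2/5, P(Y=1) = 2/5, P(Y=2) = 1/5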